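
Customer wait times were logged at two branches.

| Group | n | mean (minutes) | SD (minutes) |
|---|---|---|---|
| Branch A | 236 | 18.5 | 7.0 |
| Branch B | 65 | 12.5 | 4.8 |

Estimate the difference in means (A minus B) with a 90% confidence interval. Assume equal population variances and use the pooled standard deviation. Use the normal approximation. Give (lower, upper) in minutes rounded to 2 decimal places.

s_p = √[((n₁−1)s₁² + (n₂−1)s₂²)/(n₁+n₂−2)] = √[(235·7.0² + 64·4.8²)/299] = 6.5912.
SE = 6.5912·√(1/236 + 1/65) = 0.9233.
With z* = 1.645, margin = 1.645 × 0.9233 = 1.5188.
x̄₁ − x̄₂ = 18.5 − 12.5 = 6.0000; interval 6.0000 ± 1.5188 = (4.48, 7.52).

(4.48, 7.52)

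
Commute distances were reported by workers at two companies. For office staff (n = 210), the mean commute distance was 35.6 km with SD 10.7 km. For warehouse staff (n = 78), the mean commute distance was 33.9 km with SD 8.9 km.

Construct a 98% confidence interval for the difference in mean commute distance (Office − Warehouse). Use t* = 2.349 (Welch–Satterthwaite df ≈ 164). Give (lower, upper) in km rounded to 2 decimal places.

Standard errors of each mean: 10.7/√210 = 0.7384 and 8.9/√78 = 1.0077.
SE(x̄₁ − x̄₂) = √(0.7384² + 1.0077²) = 1.2493 for independent samples with unequal variances.
With t* = 2.349, the margin is 2.349 × 1.2493 = 2.9346.
x̄₁ − x̄₂ = 35.6 − 33.9 = 1.7000; the interval is 1.7000 ± 2.9346 = (-1.23, 4.63).

(-1.23, 4.63)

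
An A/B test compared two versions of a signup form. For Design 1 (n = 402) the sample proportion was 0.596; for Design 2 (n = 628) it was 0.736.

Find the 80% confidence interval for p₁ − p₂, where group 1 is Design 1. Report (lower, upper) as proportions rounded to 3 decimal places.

(-0.179, -0.101)

SE₁ = √(p̂₁(1−p̂₁)/n₁) = √(0.5960·0.4040/402) = 0.02447; SE₂ = √(0.7360·0.2640/628) = 0.01759.
Independent samples: SE of the difference = √(SE₁² + SE₂²) = √(0.0005987809 + 0.0003094081) = 0.03014.
z* for 80% confidence is 1.282, so the margin of error is 1.282 × 0.03014 = 0.03864.
Point estimate p̂₁ − p̂₂ = 0.5960 − 0.7360 = -0.1400.
-0.1400 ± 0.03864 → (-0.179, -0.101).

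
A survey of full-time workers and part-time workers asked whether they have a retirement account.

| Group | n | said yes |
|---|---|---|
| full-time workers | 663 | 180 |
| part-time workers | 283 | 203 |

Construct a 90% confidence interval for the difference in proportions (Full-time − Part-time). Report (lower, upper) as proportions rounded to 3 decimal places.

p̂₁ = 180/663 = 0.2715 and p̂₂ = 203/283 = 0.7173.
SE₁ = √(p̂₁(1−p̂₁)/n₁) = √(0.2715·0.7285/663) = 0.01727; SE₂ = √(0.7173·0.2827/283) = 0.02677.
Independent samples: SE of the difference = √(SE₁² + SE₂²) = √(0.0002982529 + 0.0007166329) = 0.03186.
z* for 90% confidence is 1.645, so the margin of error is 1.645 × 0.03186 = 0.05241.
Point estimate p̂₁ − p̂₂ = 0.2715 − 0.7173 = -0.4458.
-0.4458 ± 0.05241 → (-0.498, -0.393).

(-0.498, -0.393)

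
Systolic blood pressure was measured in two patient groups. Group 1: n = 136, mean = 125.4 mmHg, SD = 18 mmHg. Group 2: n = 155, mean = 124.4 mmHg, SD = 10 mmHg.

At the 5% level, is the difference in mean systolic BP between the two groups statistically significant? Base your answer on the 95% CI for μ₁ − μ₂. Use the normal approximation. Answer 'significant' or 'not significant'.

not significant

Per-group SEs: s₁/√n₁ = 18/√136 = 1.5435, s₂/√n₂ = 10/√155 = 0.8032.
Unpooled SE of the difference: √(2.38239225 + 0.64513024) = 1.7400.
Margin of error = z* · SE = 1.960 × 1.7400 = 3.4104.
x̄₁ − x̄₂ = 125.4 − 124.4 = 1.0000.
CI: 1.0000 ± 3.4104 = (-2.4104, 4.4104).
The interval (-2.4104, 4.4104) contains 0, so the difference is not significant.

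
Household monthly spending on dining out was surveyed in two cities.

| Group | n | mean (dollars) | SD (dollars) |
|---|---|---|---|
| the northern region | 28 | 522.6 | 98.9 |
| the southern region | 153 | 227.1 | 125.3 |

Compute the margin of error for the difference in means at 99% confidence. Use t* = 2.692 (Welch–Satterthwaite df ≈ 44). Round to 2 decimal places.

SE₁ = s₁/√n₁ = 98.9/√28 = 18.6903; SE₂ = 125.3/√153 = 10.1299.
Independent samples, unequal variances: SE_diff = √(SE₁² + SE₂²) = √(349.32731409 + 102.61487401) = 21.2589.
t* = 2.692, so margin of error = 2.692 × 21.2589 = 57.2290.

57.23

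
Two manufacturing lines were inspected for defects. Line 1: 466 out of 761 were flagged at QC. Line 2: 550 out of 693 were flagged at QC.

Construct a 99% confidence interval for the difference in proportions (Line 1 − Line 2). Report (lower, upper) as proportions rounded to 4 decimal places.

First, p̂₁ = 466/761 = 0.6124; p̂₂ = 550/693 = 0.7937.
The two standard errors are √(0.6124×0.3876/761) = 0.01766 and √(0.7937×0.2063/693) = 0.01537.
Because the samples are independent, SE_diff = √(0.01766² + 0.01537²) = 0.02341.
Using z* = 2.576 for 99%, ME = 2.576 × 0.02341 = 0.06030.
p̂₁ − p̂₂ = -0.1813; interval -0.1813 ± 0.06030 gives (-0.2416, -0.1210).

(-0.2416, -0.1210)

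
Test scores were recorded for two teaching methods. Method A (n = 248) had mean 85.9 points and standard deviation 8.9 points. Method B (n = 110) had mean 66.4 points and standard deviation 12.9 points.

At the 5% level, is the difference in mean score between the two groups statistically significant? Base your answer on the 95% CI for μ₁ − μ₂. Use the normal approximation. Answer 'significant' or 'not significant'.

Standard errors of each mean: 8.9/√248 = 0.5652 and 12.9/√110 = 1.2300.
SE(x̄₁ − x̄₂) = √(0.5652² + 1.2300²) = 1.3536 for independent samples with unequal variances.
With z* = 1.960, the margin is 1.960 × 1.3536 = 2.6531.
x̄₁ − x̄₂ = 85.9 − 66.4 = 19.5000; the interval is 19.5000 ± 2.6531 = (16.8469, 22.1531).
The interval (16.8469, 22.1531) does not contain 0, so the difference is significant.

significant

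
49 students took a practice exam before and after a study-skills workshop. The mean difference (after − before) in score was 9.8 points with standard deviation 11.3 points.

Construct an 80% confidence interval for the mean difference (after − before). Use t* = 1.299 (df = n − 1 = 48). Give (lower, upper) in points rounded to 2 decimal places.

(7.70, 11.90)

This is a matched-pairs design, so SE = s_d/√n = 11.3/√49 = 1.6143.
Margin = 1.299 × 1.6143 = 2.0970; the interval is 9.8 ± 2.0970 = (7.70, 11.90).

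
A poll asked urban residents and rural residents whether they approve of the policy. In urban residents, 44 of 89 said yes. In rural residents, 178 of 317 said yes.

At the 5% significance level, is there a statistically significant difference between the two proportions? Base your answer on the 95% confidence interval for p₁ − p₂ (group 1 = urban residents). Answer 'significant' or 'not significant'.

not significant

p̂₁ = 44/89 = 0.4944 and p̂₂ = 178/317 = 0.5615.
SE₁ = √(p̂₁(1−p̂₁)/n₁) = √(0.4944·0.5056/89) = 0.05300; SE₂ = √(0.5615·0.4385/317) = 0.02787.
Independent samples: SE of the difference = √(SE₁² + SE₂²) = √(0.002809 + 0.0007767369) = 0.05988.
z* for 95% confidence is 1.960, so the margin of error is 1.960 × 0.05988 = 0.11736.
Point estimate p̂₁ − p̂₂ = 0.4944 − 0.5615 = -0.0671.
-0.0671 ± 0.11736 → (-0.18446, 0.05026).
The interval (-0.18446, 0.05026) contains 0, so the difference is not significant.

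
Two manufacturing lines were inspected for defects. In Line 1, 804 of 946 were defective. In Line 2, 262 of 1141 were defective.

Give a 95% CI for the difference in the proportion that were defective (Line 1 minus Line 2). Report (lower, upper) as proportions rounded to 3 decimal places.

p̂₁ = 804/946 = 0.8499 and p̂₂ = 262/1141 = 0.2296.
SE₁ = √(p̂₁(1−p̂₁)/n₁) = √(0.8499·0.1501/946) = 0.01161; SE₂ = √(0.2296·0.7704/1141) = 0.01245.
Independent samples: SE of the difference = √(SE₁² + SE₂²) = √(0.0001347921 + 0.0001550025) = 0.01702.
z* for 95% confidence is 1.960, so the margin of error is 1.960 × 0.01702 = 0.03336.
Point estimate p̂₁ − p̂₂ = 0.8499 − 0.2296 = 0.6203.
0.6203 ± 0.03336 → (0.587, 0.654).

(0.587, 0.654)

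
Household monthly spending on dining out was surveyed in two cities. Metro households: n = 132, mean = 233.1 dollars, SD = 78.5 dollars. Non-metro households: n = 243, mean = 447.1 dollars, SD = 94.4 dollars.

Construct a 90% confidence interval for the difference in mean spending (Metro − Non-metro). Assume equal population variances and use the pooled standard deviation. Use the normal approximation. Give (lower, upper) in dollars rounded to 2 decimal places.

Pooled variance s_p² = [131·78.5² + 242·94.4²] / (132+243−2) = 7945.8549, so s_p = 89.1395.
SE_diff = s_p·√(1/n₁ + 1/n₂) = 89.1395·√(1/132 + 1/243) = 9.6382.
z* = 1.645; margin = 1.645 × 9.6382 = 15.8548.
Difference = 233.1 − 447.1 = -214.0000.
-214.0000 ± 15.8548 → (-229.85, -198.15).

(-229.85, -198.15)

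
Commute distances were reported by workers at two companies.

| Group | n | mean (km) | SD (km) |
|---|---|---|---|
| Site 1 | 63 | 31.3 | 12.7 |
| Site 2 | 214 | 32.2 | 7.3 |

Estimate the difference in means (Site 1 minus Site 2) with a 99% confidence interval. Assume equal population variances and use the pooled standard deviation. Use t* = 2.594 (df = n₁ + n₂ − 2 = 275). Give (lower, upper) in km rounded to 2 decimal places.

(-4.18, 2.38)

s_p = √[((n₁−1)s₁² + (n₂−1)s₂²)/(n₁+n₂−2)] = √[(62·12.7² + 213·7.3²)/275] = 8.8113.
SE = 8.8113·√(1/63 + 1/214) = 1.2630.
With t* = 2.594, margin = 2.594 × 1.2630 = 3.2762.
x̄₁ − x̄₂ = 31.3 − 32.2 = -0.9000; interval -0.9000 ± 3.2762 = (-4.18, 2.38).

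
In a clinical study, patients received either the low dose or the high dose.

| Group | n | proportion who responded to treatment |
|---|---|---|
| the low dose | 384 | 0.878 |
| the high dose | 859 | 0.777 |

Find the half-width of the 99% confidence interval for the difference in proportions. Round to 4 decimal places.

0.0565

SE₁ = √(p̂₁(1−p̂₁)/n₁) = √(0.8780·0.1220/384) = 0.01670; SE₂ = √(0.7770·0.2230/859) = 0.01420.
Independent samples: SE of the difference = √(SE₁² + SE₂²) = √(0.00027889 + 0.00020164) = 0.02192.
z* for 99% confidence is 2.576, so the margin of error is 2.576 × 0.02192 = 0.05647.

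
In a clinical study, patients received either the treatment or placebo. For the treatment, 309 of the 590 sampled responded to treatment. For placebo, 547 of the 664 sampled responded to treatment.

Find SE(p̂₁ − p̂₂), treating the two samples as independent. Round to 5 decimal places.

Sample proportions: 309/590 = 0.5237, 547/664 = 0.8238.
Each SE is √(p̂(1−p̂)/n): √(0.5237·0.4763/590) = 0.02056 and √(0.8238·0.1762/664) = 0.01479.
SE(p̂₁ − p̂₂) = √(SE₁² + SE₂²) = √(0.0004227136 + 0.0002187441) = 0.02533, since the two samples are independent.

0.02533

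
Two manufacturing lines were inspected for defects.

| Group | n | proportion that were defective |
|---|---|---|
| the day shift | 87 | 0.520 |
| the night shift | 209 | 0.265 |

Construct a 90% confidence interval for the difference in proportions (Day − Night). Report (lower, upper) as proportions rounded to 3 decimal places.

The two standard errors are √(0.5200×0.4800/87) = 0.05356 and √(0.2650×0.7350/209) = 0.03053.
Because the samples are independent, SE_diff = √(0.05356² + 0.03053²) = 0.06165.
Using z* = 1.645 for 90%, ME = 1.645 × 0.06165 = 0.10141.
p̂₁ − p̂₂ = 0.2550; interval 0.2550 ± 0.10141 gives (0.154, 0.356).

(0.154, 0.356)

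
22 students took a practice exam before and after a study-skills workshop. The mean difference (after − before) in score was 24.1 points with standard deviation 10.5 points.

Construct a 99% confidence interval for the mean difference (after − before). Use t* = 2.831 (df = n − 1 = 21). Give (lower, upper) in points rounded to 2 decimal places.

This is a matched-pairs design, so SE = s_d/√n = 10.5/√22 = 2.2386.
Margin = 2.831 × 2.2386 = 6.3375; the interval is 24.1 ± 6.3375 = (17.76, 30.44).

(17.76, 30.44)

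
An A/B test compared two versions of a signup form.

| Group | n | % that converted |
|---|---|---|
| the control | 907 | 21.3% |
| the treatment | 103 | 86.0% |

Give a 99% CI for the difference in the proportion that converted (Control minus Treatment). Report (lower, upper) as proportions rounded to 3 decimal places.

SE₁ = √(p̂₁(1−p̂₁)/n₁) = √(0.2130·0.7870/907) = 0.01359; SE₂ = √(0.8600·0.1400/103) = 0.03419.
Independent samples: SE of the difference = √(SE₁² + SE₂²) = √(0.0001846881 + 0.0011689561) = 0.03679.
z* for 99% confidence is 2.576, so the margin of error is 2.576 × 0.03679 = 0.09477.
Point estimate p̂₁ − p̂₂ = 0.2130 − 0.8600 = -0.6470.
-0.6470 ± 0.09477 → (-0.742, -0.552).

(-0.742, -0.552)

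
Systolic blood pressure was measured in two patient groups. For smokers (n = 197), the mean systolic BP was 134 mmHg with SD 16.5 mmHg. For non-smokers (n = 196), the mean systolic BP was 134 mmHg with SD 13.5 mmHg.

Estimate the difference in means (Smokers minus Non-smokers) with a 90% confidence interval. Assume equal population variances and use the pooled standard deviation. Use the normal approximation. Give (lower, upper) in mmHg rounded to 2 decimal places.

Pooled variance s_p² = [196·16.5² + 195·13.5²] / (197+196−2) = 227.3651, so s_p = 15.0786.
SE_diff = s_p·√(1/n₁ + 1/n₂) = 15.0786·√(1/197 + 1/196) = 1.5212.
z* = 1.645; margin = 1.645 × 1.5212 = 2.5024.
Difference = 134 − 134 = 0.0000.
0.0000 ± 2.5024 → (-2.50, 2.50).

(-2.50, 2.50)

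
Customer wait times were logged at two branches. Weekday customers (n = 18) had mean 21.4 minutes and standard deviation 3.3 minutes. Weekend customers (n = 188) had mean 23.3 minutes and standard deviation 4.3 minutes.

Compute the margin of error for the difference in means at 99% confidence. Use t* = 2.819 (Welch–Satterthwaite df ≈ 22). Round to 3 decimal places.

SE₁ = s₁/√n₁ = 3.3/√18 = 0.7778; SE₂ = 4.3/√188 = 0.3136.
Independent samples, unequal variances: SE_diff = √(SE₁² + SE₂²) = √(0.60497284 + 0.09834496) = 0.8386.
t* = 2.819, so margin of error = 2.819 × 0.8386 = 2.3640.

2.364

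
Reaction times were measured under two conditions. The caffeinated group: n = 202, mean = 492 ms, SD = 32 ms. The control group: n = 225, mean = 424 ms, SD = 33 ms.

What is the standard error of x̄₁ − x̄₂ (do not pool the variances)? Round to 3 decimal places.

3.148

SE₁ = s₁/√n₁ = 32/√202 = 2.2515; SE₂ = 33/√225 = 2.2000.
Independent samples, unequal variances: SE_diff = √(SE₁² + SE₂²) = √(5.06925225 + 4.84) = 3.1479.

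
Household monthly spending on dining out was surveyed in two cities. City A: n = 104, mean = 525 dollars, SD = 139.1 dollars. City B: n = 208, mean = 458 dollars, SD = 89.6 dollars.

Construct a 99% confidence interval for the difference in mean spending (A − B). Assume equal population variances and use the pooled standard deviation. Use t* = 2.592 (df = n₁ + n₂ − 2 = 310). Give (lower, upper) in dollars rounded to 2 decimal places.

s_p = √[((n₁−1)s₁² + (n₂−1)s₂²)/(n₁+n₂−2)] = √[(103·139.1² + 207·89.6²)/310] = 108.5796.
SE = 108.5796·√(1/104 + 1/208) = 13.0400.
With t* = 2.592, margin = 2.592 × 13.0400 = 33.7997.
x̄₁ − x̄₂ = 525 − 458 = 67.0000; interval 67.0000 ± 33.7997 = (33.20, 100.80).

(33.20, 100.80)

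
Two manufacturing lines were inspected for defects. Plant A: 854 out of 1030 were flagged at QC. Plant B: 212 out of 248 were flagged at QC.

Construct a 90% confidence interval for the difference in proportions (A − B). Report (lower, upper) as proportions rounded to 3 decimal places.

Sample proportions: 854/1030 = 0.8291, 212/248 = 0.8548.
Each SE is √(p̂(1−p̂)/n): √(0.8291·0.1709/1030) = 0.01173 and √(0.8548·0.1452/248) = 0.02237.
SE(p̂₁ − p̂₂) = √(SE₁² + SE₂²) = √(0.0001375929 + 0.0005004169) = 0.02526, since the two samples are independent.
At 90% confidence z* = 1.645; margin = 1.645 × 0.02526 = 0.04155.
The difference is 0.8291 − 0.8548 = -0.0257, so the interval is -0.0257 ± 0.04155 = (-0.067, 0.016).

(-0.067, 0.016)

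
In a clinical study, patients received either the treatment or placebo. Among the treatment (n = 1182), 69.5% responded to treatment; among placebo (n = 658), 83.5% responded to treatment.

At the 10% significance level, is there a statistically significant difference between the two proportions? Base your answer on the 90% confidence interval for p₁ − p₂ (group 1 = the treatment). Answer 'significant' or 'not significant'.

significant

The two standard errors are √(0.6950×0.3050/1182) = 0.01339 and √(0.8350×0.1650/658) = 0.01447.
Because the samples are independent, SE_diff = √(0.01339² + 0.01447²) = 0.01971.
Using z* = 1.645 for 90%, ME = 1.645 × 0.01971 = 0.03242.
p̂₁ − p̂₂ = -0.1400; interval -0.1400 ± 0.03242 gives (-0.17242, -0.10758).
The interval (-0.17242, -0.10758) does not contain 0, so the difference is significant.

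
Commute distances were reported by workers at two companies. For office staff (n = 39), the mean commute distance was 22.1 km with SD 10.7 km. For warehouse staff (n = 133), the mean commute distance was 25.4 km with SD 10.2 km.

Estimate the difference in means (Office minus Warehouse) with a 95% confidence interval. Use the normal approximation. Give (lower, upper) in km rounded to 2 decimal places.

(-7.08, 0.48)

SE₁ = s₁/√n₁ = 10.7/√39 = 1.7134; SE₂ = 10.2/√133 = 0.8845.
Independent samples, unequal variances: SE_diff = √(SE₁² + SE₂²) = √(2.93573956 + 0.78234025) = 1.9282.
z* = 1.960, so margin of error = 1.960 × 1.9282 = 3.7793.
Difference in means = 22.1 − 25.4 = -3.3000.
-3.3000 ± 3.7793 → (-7.08, 0.48).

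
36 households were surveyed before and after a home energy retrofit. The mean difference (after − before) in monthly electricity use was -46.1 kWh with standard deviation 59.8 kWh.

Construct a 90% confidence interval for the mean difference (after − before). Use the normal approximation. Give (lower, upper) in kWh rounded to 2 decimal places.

(-62.50, -29.70)

Paired design: SE = s_d/√n = 59.8/√36 = 9.9667.
z* = 1.645; margin of error = 1.645 × 9.9667 = 16.3952.
-46.1 ± 16.3952 → (-62.50, -29.70).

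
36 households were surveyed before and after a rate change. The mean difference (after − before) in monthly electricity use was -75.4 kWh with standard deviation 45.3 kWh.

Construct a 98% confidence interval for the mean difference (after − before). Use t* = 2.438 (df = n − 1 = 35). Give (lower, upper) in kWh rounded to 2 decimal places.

(-93.81, -56.99)

This is a matched-pairs design, so SE = s_d/√n = 45.3/√36 = 7.5500.
Margin = 2.438 × 7.5500 = 18.4069; the interval is -75.4 ± 18.4069 = (-93.81, -56.99).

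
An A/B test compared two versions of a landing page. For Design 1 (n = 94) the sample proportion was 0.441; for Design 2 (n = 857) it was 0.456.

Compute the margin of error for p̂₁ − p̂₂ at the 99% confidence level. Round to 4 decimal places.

0.1390

The two standard errors are √(0.4410×0.5590/94) = 0.05121 and √(0.4560×0.5440/857) = 0.01701.
Because the samples are independent, SE_diff = √(0.05121² + 0.01701²) = 0.05396.
Using z* = 2.576 for 99%, ME = 2.576 × 0.05396 = 0.13900.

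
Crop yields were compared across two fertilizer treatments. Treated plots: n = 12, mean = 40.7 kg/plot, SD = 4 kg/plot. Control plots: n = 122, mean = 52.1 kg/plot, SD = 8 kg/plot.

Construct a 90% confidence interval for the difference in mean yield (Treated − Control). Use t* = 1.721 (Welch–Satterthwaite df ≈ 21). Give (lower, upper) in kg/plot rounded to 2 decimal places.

Standard errors of each mean: 4/√12 = 1.1547 and 8/√122 = 0.7243.
SE(x̄₁ − x̄₂) = √(1.1547² + 0.7243²) = 1.3631 for independent samples with unequal variances.
With t* = 1.721, the margin is 1.721 × 1.3631 = 2.3459.
x̄₁ − x̄₂ = 40.7 − 52.1 = -11.4000; the interval is -11.4000 ± 2.3459 = (-13.75, -9.05).

(-13.75, -9.05)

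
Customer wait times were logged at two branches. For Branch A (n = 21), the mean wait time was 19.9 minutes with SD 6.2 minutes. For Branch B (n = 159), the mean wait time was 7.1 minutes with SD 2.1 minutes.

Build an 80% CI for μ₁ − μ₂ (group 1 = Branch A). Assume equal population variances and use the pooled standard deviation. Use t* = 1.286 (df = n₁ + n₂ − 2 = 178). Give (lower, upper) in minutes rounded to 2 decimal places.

s_p = √[((n₁−1)s₁² + (n₂−1)s₂²)/(n₁+n₂−2)] = √[(20·6.2² + 158·2.1²)/178] = 2.8694.
SE = 2.8694·√(1/21 + 1/159) = 0.6662.
With t* = 1.286, margin = 1.286 × 0.6662 = 0.8567.
x̄₁ − x̄₂ = 19.9 − 7.1 = 12.8000; interval 12.8000 ± 0.8567 = (11.94, 13.66).

(11.94, 13.66)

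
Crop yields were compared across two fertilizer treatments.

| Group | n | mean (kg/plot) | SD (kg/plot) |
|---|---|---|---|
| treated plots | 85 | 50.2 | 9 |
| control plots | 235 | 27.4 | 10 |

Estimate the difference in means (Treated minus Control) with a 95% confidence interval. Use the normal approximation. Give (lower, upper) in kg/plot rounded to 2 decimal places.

Per-group SEs: s₁/√n₁ = 9/√85 = 0.9762, s₂/√n₂ = 10/√235 = 0.6523.
Unpooled SE of the difference: √(0.95296644 + 0.42549529) = 1.1741.
Margin of error = z* · SE = 1.960 × 1.1741 = 2.3012.
x̄₁ − x̄₂ = 50.2 − 27.4 = 22.8000.
CI: 22.8000 ± 2.3012 = (20.50, 25.10).

(20.50, 25.10)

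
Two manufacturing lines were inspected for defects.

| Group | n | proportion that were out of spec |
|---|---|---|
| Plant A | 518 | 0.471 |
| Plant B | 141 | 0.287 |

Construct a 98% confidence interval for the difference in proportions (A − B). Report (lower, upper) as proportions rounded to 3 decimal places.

(0.082, 0.286)

The two standard errors are √(0.4710×0.5290/518) = 0.02193 and √(0.2870×0.7130/141) = 0.03810.
Because the samples are independent, SE_diff = √(0.02193² + 0.03810²) = 0.04396.
Using z* = 2.326 for 98%, ME = 2.326 × 0.04396 = 0.10225.
p̂₁ − p̂₂ = 0.1840; interval 0.1840 ± 0.10225 gives (0.082, 0.286).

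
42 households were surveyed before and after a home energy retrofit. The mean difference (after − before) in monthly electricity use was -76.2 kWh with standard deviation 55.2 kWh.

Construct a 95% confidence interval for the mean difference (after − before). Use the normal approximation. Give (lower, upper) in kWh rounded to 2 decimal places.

This is a matched-pairs design, so SE = s_d/√n = 55.2/√42 = 8.5175.
Margin = 1.960 × 8.5175 = 16.6943; the interval is -76.2 ± 16.6943 = (-92.89, -59.51).

(-92.89, -59.51)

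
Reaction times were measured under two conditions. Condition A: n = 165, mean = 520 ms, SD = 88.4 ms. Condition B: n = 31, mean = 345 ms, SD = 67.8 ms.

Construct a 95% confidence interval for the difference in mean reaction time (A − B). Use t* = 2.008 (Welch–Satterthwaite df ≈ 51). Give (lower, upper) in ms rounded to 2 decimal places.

(146.91, 203.09)

Standard errors of each mean: 88.4/√165 = 6.8819 and 67.8/√31 = 12.1772.
SE(x̄₁ − x̄₂) = √(6.8819² + 12.1772²) = 13.9873 for independent samples with unequal variances.
With t* = 2.008, the margin is 2.008 × 13.9873 = 28.0865.
x̄₁ − x̄₂ = 520 − 345 = 175.0000; the interval is 175.0000 ± 28.0865 = (146.91, 203.09).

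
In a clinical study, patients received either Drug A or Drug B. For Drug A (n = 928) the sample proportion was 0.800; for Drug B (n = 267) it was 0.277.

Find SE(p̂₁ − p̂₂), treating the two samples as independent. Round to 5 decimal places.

0.03037

The two standard errors are √(0.8000×0.2000/928) = 0.01313 and √(0.2770×0.7230/267) = 0.02739.
Because the samples are independent, SE_diff = √(0.01313² + 0.02739²) = 0.03037.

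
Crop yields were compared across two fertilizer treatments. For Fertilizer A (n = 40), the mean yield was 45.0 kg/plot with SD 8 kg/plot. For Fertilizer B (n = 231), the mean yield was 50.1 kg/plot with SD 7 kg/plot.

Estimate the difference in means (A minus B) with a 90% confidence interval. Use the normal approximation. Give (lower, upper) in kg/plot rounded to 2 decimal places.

SE₁ = s₁/√n₁ = 8/√40 = 1.2649; SE₂ = 7/√231 = 0.4606.
Independent samples, unequal variances: SE_diff = √(SE₁² + SE₂²) = √(1.59997201 + 0.21215236) = 1.3462.
z* = 1.645, so margin of error = 1.645 × 1.3462 = 2.2145.
Difference in means = 45.0 − 50.1 = -5.1000.
-5.1000 ± 2.2145 → (-7.31, -2.89).

(-7.31, -2.89)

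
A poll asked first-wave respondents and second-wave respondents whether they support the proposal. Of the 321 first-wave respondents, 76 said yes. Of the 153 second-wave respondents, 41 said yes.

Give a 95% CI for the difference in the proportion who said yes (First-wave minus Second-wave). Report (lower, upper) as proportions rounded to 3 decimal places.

Sample proportions: 76/321 = 0.2368, 41/153 = 0.2680.
Each SE is √(p̂(1−p̂)/n): √(0.2368·0.7632/321) = 0.02373 and √(0.2680·0.7320/153) = 0.03581.
SE(p̂₁ − p̂₂) = √(SE₁² + SE₂²) = √(0.0005631129 + 0.0012823561) = 0.04296, since the two samples are independent.
At 95% confidence z* = 1.960; margin = 1.960 × 0.04296 = 0.08420.
The difference is 0.2368 − 0.2680 = -0.0312, so the interval is -0.0312 ± 0.08420 = (-0.115, 0.053).

(-0.115, 0.053)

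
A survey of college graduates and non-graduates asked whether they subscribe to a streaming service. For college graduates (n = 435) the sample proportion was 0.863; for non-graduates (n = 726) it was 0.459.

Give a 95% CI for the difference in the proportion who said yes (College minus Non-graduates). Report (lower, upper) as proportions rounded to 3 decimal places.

(0.355, 0.453)

The two standard errors are √(0.8630×0.1370/435) = 0.01649 and √(0.4590×0.5410/726) = 0.01849.
Because the samples are independent, SE_diff = √(0.01649² + 0.01849²) = 0.02477.
Using z* = 1.960 for 95%, ME = 1.960 × 0.02477 = 0.04855.
p̂₁ − p̂₂ = 0.4040; interval 0.4040 ± 0.04855 gives (0.355, 0.453).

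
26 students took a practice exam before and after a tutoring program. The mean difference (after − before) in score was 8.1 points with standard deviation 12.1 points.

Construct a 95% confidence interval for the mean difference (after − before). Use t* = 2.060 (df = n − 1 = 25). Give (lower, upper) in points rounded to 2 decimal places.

Paired design: SE = s_d/√n = 12.1/√26 = 2.3730.
t* = 2.060; margin of error = 2.060 × 2.3730 = 4.8884.
8.1 ± 4.8884 → (3.21, 12.99).

(3.21, 12.99)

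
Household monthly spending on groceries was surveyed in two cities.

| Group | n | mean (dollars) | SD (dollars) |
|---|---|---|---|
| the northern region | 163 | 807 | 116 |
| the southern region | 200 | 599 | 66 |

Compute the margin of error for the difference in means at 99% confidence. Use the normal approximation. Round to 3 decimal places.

26.312

SE₁ = s₁/√n₁ = 116/√163 = 9.0858; SE₂ = 66/√200 = 4.6669.
Independent samples, unequal variances: SE_diff = √(SE₁² + SE₂²) = √(82.55176164 + 21.77995561) = 10.2143.
z* = 2.576, so margin of error = 2.576 × 10.2143 = 26.3120.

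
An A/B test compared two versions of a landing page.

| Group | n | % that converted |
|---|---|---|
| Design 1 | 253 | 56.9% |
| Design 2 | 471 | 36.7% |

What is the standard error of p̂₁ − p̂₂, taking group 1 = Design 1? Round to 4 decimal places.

The two standard errors are √(0.5690×0.4310/253) = 0.03113 and √(0.3670×0.6330/471) = 0.02221.
Because the samples are independent, SE_diff = √(0.03113² + 0.02221²) = 0.03824.

0.0382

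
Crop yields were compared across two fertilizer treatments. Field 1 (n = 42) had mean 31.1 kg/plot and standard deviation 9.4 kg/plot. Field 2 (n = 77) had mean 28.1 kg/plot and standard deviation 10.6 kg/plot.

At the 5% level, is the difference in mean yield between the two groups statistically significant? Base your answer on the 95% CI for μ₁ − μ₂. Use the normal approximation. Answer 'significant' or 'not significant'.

Standard errors of each mean: 9.4/√42 = 1.4505 and 10.6/√77 = 1.2080.
SE(x̄₁ − x̄₂) = √(1.4505² + 1.2080²) = 1.8876 for independent samples with unequal variances.
With z* = 1.960, the margin is 1.960 × 1.8876 = 3.6997.
x̄₁ − x̄₂ = 31.1 − 28.1 = 3.0000; the interval is 3.0000 ± 3.6997 = (-0.6997, 6.6997).
The interval (-0.6997, 6.6997) contains 0, so the difference is not significant.

not significant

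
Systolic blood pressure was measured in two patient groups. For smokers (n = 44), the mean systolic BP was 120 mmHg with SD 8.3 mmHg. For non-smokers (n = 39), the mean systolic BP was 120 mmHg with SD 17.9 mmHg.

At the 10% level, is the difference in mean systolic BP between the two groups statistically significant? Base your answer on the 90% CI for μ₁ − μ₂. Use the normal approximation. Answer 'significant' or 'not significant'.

not significant

Per-group SEs: s₁/√n₁ = 8.3/√44 = 1.2513, s₂/√n₂ = 17.9/√39 = 2.8663.
Unpooled SE of the difference: √(1.56575169 + 8.21567569) = 3.1275.
Margin of error = z* · SE = 1.645 × 3.1275 = 5.1447.
x̄₁ − x̄₂ = 120 − 120 = 0.0000.
CI: 0.0000 ± 5.1447 = (-5.1447, 5.1447).
The interval (-5.1447, 5.1447) contains 0, so the difference is not significant.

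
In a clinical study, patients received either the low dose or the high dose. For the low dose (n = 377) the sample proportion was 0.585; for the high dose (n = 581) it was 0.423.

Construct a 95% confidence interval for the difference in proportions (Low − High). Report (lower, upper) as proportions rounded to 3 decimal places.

(0.098, 0.226)

The two standard errors are √(0.5850×0.4150/377) = 0.02538 and √(0.4230×0.5770/581) = 0.02050.
Because the samples are independent, SE_diff = √(0.02538² + 0.02050²) = 0.03263.
Using z* = 1.960 for 95%, ME = 1.960 × 0.03263 = 0.06395.
p̂₁ − p̂₂ = 0.1620; interval 0.1620 ± 0.06395 gives (0.098, 0.226).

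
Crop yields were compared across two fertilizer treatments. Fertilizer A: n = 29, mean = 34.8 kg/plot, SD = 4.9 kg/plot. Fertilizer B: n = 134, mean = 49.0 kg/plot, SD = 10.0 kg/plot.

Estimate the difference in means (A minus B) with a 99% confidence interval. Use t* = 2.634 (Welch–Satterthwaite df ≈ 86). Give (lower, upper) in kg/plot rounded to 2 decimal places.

SE₁ = s₁/√n₁ = 4.9/√29 = 0.9099; SE₂ = 10.0/√134 = 0.8639.
Independent samples, unequal variances: SE_diff = √(SE₁² + SE₂²) = √(0.82791801 + 0.74632321) = 1.2547.
t* = 2.634, so margin of error = 2.634 × 1.2547 = 3.3049.
Difference in means = 34.8 − 49.0 = -14.2000.
-14.2000 ± 3.3049 → (-17.50, -10.90).

(-17.50, -10.90)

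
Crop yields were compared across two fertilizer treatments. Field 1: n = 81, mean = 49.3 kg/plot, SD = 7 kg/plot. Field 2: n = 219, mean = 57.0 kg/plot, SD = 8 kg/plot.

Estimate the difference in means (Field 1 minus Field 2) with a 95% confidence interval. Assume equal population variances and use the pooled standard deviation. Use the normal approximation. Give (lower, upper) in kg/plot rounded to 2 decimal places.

(-9.67, -5.73)

s_p = √[((n₁−1)s₁² + (n₂−1)s₂²)/(n₁+n₂−2)] = √[(80·7² + 218·8²)/298] = 7.7442.
SE = 7.7442·√(1/81 + 1/219) = 1.0071.
With z* = 1.960, margin = 1.960 × 1.0071 = 1.9739.
x̄₁ − x̄₂ = 49.3 − 57.0 = -7.7000; interval -7.7000 ± 1.9739 = (-9.67, -5.73).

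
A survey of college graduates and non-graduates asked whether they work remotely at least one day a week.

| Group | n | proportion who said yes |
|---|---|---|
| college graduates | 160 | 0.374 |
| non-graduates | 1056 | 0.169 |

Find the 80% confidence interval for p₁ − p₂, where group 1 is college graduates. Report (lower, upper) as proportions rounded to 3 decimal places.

(0.154, 0.256)

The two standard errors are √(0.3740×0.6260/160) = 0.03825 and √(0.1690×0.8310/1056) = 0.01153.
Because the samples are independent, SE_diff = √(0.03825² + 0.01153²) = 0.03995.
Using z* = 1.282 for 80%, ME = 1.282 × 0.03995 = 0.05122.
p̂₁ − p̂₂ = 0.2050; interval 0.2050 ± 0.05122 gives (0.154, 0.256).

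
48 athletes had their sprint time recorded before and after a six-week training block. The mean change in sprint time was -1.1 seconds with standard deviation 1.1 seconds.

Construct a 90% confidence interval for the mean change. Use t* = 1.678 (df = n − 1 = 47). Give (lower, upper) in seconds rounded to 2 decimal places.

(-1.37, -0.83)

Paired design: SE = s_d/√n = 1.1/√48 = 0.1588.
t* = 1.678; margin of error = 1.678 × 0.1588 = 0.2665.
-1.1 ± 0.2665 → (-1.37, -0.83).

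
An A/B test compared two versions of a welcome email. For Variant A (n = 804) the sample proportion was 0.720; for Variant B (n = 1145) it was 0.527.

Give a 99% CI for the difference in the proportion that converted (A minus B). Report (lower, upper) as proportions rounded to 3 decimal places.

(0.137, 0.249)

The two standard errors are √(0.7200×0.2800/804) = 0.01583 and √(0.5270×0.4730/1145) = 0.01475.
Because the samples are independent, SE_diff = √(0.01583² + 0.01475²) = 0.02164.
Using z* = 2.576 for 99%, ME = 2.576 × 0.02164 = 0.05574.
p̂₁ − p̂₂ = 0.1930; interval 0.1930 ± 0.05574 gives (0.137, 0.249).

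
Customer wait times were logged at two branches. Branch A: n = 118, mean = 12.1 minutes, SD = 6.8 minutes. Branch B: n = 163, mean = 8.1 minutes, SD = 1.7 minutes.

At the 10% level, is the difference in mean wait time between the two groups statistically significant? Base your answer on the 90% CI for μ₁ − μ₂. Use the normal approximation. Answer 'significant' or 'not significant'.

Standard errors of each mean: 6.8/√118 = 0.6260 and 1.7/√163 = 0.1332.
SE(x̄₁ − x̄₂) = √(0.6260² + 0.1332²) = 0.6400 for independent samples with unequal variances.
With z* = 1.645, the margin is 1.645 × 0.6400 = 1.0528.
x̄₁ − x̄₂ = 12.1 − 8.1 = 4.0000; the interval is 4.0000 ± 1.0528 = (2.9472, 5.0528).
The interval (2.9472, 5.0528) does not contain 0, so the difference is significant.

significant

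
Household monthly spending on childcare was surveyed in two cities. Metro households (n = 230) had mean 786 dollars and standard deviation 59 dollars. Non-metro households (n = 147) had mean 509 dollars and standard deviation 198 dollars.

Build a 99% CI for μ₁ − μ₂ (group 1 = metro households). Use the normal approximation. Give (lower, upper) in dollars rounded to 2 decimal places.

SE₁ = s₁/√n₁ = 59/√230 = 3.8903; SE₂ = 198/√147 = 16.3308.
Independent samples, unequal variances: SE_diff = √(SE₁² + SE₂²) = √(15.13443409 + 266.69502864) = 16.7878.
z* = 2.576, so margin of error = 2.576 × 16.7878 = 43.2454.
Difference in means = 786 − 509 = 277.0000.
277.0000 ± 43.2454 → (233.75, 320.25).

(233.75, 320.25)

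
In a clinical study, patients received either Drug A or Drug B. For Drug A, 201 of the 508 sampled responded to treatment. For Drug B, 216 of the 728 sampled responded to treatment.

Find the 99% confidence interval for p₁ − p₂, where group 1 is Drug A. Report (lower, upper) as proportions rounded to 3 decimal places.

p̂₁ = 201/508 = 0.3957 and p̂₂ = 216/728 = 0.2967.
SE₁ = √(p̂₁(1−p̂₁)/n₁) = √(0.3957·0.6043/508) = 0.02170; SE₂ = √(0.2967·0.7033/728) = 0.01693.
Independent samples: SE of the difference = √(SE₁² + SE₂²) = √(0.00047089 + 0.0002866249) = 0.02752.
z* for 99% confidence is 2.576, so the margin of error is 2.576 × 0.02752 = 0.07089.
Point estimate p̂₁ − p̂₂ = 0.3957 − 0.2967 = 0.0990.
0.0990 ± 0.07089 → (0.028, 0.170).

(0.028, 0.170)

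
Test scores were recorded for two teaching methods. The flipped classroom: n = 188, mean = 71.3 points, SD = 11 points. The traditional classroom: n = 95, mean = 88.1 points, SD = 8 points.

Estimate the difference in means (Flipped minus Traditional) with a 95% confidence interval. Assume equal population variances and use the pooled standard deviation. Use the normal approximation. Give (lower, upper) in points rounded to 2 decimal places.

s_p = √[((n₁−1)s₁² + (n₂−1)s₂²)/(n₁+n₂−2)] = √[(187·11² + 94·8²)/281] = 10.0962.
SE = 10.0962·√(1/188 + 1/95) = 1.2709.
With z* = 1.960, margin = 1.960 × 1.2709 = 2.4910.
x̄₁ − x̄₂ = 71.3 − 88.1 = -16.8000; interval -16.8000 ± 2.4910 = (-19.29, -14.31).

(-19.29, -14.31)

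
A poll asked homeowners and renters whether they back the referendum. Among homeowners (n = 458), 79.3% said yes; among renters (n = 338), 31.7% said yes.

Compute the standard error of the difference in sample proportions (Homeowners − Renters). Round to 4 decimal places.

Each SE is √(p̂(1−p̂)/n): √(0.7930·0.2070/458) = 0.01893 and √(0.3170·0.6830/338) = 0.02531.
SE(p̂₁ − p̂₂) = √(SE₁² + SE₂²) = √(0.0003583449 + 0.0006405961) = 0.03161, since the two samples are independent.

0.0316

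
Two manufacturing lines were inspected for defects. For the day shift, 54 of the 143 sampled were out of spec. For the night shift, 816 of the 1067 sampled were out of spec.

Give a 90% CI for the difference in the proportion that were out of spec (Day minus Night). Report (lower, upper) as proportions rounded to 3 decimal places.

p̂₁ = 54/143 = 0.3776 and p̂₂ = 816/1067 = 0.7648.
SE₁ = √(p̂₁(1−p̂₁)/n₁) = √(0.3776·0.6224/143) = 0.04054; SE₂ = √(0.7648·0.2352/1067) = 0.01298.
Independent samples: SE of the difference = √(SE₁² + SE₂²) = √(0.0016434916 + 0.0001684804) = 0.04257.
z* for 90% confidence is 1.645, so the margin of error is 1.645 × 0.04257 = 0.07003.
Point estimate p̂₁ − p̂₂ = 0.3776 − 0.7648 = -0.3872.
-0.3872 ± 0.07003 → (-0.457, -0.317).

(-0.457, -0.317)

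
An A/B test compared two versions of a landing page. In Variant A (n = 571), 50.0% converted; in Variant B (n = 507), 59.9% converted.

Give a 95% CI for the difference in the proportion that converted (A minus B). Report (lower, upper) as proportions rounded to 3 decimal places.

(-0.158, -0.040)

The two standard errors are √(0.5000×0.5000/571) = 0.02092 and √(0.5990×0.4010/507) = 0.02177.
Because the samples are independent, SE_diff = √(0.02092² + 0.02177²) = 0.03019.
Using z* = 1.960 for 95%, ME = 1.960 × 0.03019 = 0.05917.
p̂₁ − p̂₂ = -0.0990; interval -0.0990 ± 0.05917 gives (-0.158, -0.040).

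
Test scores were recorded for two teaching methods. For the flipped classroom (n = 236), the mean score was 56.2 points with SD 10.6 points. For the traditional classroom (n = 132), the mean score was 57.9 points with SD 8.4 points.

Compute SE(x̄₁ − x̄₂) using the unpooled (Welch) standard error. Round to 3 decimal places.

1.005

Standard errors of each mean: 10.6/√236 = 0.6900 and 8.4/√132 = 0.7311.
SE(x̄₁ − x̄₂) = √(0.6900² + 0.7311²) = 1.0053 for independent samples with unequal variances.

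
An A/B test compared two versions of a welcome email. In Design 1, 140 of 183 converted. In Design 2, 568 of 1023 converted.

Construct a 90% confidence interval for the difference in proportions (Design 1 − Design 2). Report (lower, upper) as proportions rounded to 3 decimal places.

p̂₁ = 140/183 = 0.7650 and p̂₂ = 568/1023 = 0.5552.
SE₁ = √(p̂₁(1−p̂₁)/n₁) = √(0.7650·0.2350/183) = 0.03134; SE₂ = √(0.5552·0.4448/1023) = 0.01554.
Independent samples: SE of the difference = √(SE₁² + SE₂²) = √(0.0009821956 + 0.0002414916) = 0.03498.
z* for 90% confidence is 1.645, so the margin of error is 1.645 × 0.03498 = 0.05754.
Point estimate p̂₁ − p̂₂ = 0.7650 − 0.5552 = 0.2098.
0.2098 ± 0.05754 → (0.152, 0.267).

(0.152, 0.267)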